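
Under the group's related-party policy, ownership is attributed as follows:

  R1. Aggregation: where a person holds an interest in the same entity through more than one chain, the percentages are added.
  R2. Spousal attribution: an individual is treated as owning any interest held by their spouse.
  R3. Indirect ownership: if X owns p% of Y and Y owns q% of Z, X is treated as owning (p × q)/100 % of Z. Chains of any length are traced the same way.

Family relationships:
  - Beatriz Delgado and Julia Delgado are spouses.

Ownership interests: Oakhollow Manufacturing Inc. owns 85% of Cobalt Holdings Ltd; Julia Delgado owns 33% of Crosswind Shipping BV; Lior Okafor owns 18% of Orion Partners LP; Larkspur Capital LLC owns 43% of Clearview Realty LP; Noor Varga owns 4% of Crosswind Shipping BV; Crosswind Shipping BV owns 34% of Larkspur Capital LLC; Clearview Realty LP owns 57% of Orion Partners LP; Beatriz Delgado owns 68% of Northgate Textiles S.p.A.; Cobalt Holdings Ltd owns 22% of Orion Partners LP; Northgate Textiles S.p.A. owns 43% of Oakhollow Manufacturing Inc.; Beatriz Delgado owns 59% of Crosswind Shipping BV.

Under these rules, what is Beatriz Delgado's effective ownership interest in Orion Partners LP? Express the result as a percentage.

13.134608%

By spousal attribution (R2), Beatriz Delgado is treated as also owning Julia Delgado's interest in Crosswind Shipping BV, giving 59% + 33% = 92%.
Chain via Crosswind Shipping BV → Larkspur Capital LLC → Clearview Realty LP (R3): 92% × 34% × 43% × 57% = 7.666728% of Orion Partners LP.
Chain via Northgate Textiles S.p.A. → Oakhollow Manufacturing Inc. → Cobalt Holdings Ltd (R3): 68% × 43% × 85% × 22% = 5.46788% of Orion Partners LP.
Aggregating (R1): 7.666728% + 5.46788% = 13.134608%.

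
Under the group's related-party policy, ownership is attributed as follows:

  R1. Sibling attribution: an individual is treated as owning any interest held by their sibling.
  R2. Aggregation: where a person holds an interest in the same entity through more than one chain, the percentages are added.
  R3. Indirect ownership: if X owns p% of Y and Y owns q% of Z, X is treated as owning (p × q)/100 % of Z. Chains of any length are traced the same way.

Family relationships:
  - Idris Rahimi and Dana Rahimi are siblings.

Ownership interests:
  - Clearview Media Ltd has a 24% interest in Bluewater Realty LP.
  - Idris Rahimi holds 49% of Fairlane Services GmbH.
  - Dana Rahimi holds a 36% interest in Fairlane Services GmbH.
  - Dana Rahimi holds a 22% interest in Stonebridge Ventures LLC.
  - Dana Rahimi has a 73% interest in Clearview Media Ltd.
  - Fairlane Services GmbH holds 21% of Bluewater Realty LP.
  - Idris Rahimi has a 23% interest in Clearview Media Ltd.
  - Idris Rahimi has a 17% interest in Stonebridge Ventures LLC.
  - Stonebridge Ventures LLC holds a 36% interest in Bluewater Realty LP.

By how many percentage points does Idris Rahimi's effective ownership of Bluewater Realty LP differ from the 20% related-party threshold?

By sibling attribution (R1), Idris Rahimi is treated as also owning Dana Rahimi's interest in Stonebridge Ventures LLC, giving 17% + 22% = 39%.
By sibling attribution (R1), Idris Rahimi is treated as also owning Dana Rahimi's interest in Fairlane Services GmbH, giving 49% + 36% = 85%.
By sibling attribution (R1), Idris Rahimi is treated as also owning Dana Rahimi's interest in Clearview Media Ltd, giving 23% + 73% = 96%.
Chain via Stonebridge Ventures LLC (R3): 39% × 36% = 14.04% of Bluewater Realty LP.
Chain via Fairlane Services GmbH (R3): 85% × 21% = 17.85% of Bluewater Realty LP.
Chain via Clearview Media Ltd (R3): 96% × 24% = 23.04% of Bluewater Realty LP.
Aggregating (R2): 14.04% + 17.85% + 23.04% = 54.93%.
54.93% exceeds the 20% threshold by 34.93 percentage points.

34.93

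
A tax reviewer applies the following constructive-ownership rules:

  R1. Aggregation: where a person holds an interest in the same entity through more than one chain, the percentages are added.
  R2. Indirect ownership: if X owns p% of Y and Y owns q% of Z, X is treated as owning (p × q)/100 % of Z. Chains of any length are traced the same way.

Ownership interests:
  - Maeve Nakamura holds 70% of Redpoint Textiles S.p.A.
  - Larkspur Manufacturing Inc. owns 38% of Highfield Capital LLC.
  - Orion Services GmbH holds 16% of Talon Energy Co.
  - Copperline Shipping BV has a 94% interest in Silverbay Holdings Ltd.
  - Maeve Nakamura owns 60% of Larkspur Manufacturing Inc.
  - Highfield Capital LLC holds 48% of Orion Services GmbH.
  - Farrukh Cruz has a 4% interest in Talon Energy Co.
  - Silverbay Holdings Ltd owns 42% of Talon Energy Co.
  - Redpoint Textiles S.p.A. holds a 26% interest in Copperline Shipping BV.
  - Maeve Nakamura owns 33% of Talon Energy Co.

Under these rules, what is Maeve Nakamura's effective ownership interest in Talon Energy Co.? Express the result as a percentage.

41.9364%

Chain via Larkspur Manufacturing Inc. → Highfield Capital LLC → Orion Services GmbH (R2): 60% × 38% × 48% × 16% = 1.75104% of Talon Energy Co.
Chain via Redpoint Textiles S.p.A. → Copperline Shipping BV → Silverbay Holdings Ltd (R2): 70% × 26% × 94% × 42% = 7.18536% of Talon Energy Co.
Direct interest in Talon Energy Co: 33%.
Aggregating (R1): 1.75104% + 7.18536% + 33% = 41.9364%.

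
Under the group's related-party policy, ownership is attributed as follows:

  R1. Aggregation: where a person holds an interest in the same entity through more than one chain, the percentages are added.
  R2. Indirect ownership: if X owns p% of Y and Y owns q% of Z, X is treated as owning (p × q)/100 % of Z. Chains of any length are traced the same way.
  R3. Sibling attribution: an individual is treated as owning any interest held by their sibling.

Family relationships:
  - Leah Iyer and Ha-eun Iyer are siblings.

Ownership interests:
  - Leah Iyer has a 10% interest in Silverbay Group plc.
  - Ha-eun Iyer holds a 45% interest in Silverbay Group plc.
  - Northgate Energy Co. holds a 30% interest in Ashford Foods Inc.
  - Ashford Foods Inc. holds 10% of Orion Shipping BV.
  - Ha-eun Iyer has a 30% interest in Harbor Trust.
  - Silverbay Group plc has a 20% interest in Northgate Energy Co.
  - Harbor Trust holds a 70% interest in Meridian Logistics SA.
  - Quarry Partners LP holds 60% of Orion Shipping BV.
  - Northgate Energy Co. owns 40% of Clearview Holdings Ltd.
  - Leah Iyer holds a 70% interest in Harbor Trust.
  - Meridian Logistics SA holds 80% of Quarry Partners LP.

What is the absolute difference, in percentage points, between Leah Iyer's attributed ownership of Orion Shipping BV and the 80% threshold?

46.07

By sibling attribution (R3), Leah Iyer is treated as also owning Ha-eun Iyer's interest in Harbor Trust, giving 70% + 30% = 100%.
By sibling attribution (R3), Leah Iyer is treated as also owning Ha-eun Iyer's interest in Silverbay Group plc, giving 10% + 45% = 55%.
Chain via Harbor Trust → Meridian Logistics SA → Quarry Partners LP (R2): 100% × 70% × 80% × 60% = 33.6% of Orion Shipping BV.
Chain via Silverbay Group plc → Northgate Energy Co. → Ashford Foods Inc. (R2): 55% × 20% × 30% × 10% = 0.33% of Orion Shipping BV.
Aggregating (R1): 33.6% + 0.33% = 33.93%.
33.93% falls short of the 80% threshold by 46.07 percentage points.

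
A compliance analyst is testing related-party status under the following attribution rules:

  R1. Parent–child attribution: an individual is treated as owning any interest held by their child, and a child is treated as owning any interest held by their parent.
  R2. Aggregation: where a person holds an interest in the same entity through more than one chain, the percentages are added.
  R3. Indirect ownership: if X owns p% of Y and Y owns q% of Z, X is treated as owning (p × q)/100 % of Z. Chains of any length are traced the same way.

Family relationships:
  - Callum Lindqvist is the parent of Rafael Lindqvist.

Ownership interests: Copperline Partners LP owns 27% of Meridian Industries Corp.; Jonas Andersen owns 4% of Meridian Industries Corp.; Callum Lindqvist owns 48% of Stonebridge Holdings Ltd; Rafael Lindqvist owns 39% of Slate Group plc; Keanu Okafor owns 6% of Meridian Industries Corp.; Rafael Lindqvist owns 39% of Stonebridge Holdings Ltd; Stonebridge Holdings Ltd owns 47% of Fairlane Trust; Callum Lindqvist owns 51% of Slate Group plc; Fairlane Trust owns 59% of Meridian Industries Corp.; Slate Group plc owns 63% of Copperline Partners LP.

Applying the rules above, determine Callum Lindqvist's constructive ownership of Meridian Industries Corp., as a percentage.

By parent–child attribution (R1), Callum Lindqvist is treated as also owning Rafael Lindqvist's interest in Slate Group plc, giving 51% + 39% = 90%.
By parent–child attribution (R1), Callum Lindqvist is treated as also owning Rafael Lindqvist's interest in Stonebridge Holdings Ltd, giving 48% + 39% = 87%.
Chain via Slate Group plc → Copperline Partners LP (R3): 90% × 63% × 27% = 15.309% of Meridian Industries Corp.
Chain via Stonebridge Holdings Ltd → Fairlane Trust (R3): 87% × 47% × 59% = 24.1251% of Meridian Industries Corp.
Aggregating (R2): 15.309% + 24.1251% = 39.4341%.

39.4341%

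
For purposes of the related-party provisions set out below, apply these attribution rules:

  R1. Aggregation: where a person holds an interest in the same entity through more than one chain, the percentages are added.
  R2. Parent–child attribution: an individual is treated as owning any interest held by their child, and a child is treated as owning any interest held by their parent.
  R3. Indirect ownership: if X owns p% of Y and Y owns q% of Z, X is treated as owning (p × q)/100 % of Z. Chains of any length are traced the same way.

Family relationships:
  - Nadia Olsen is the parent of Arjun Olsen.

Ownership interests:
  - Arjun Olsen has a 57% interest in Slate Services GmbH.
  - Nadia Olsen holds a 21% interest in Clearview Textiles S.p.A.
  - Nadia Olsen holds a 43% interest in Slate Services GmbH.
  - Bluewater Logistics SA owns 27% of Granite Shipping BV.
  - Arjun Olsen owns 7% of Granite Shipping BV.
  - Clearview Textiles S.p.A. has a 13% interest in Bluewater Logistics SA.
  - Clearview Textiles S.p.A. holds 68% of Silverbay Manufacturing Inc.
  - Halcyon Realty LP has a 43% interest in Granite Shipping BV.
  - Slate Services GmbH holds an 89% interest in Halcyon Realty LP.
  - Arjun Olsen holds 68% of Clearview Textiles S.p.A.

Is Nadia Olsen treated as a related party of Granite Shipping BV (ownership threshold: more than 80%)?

No

By parent–child attribution (R2), Nadia Olsen is treated as also owning Arjun Olsen's interest in Clearview Textiles S.p.A, giving 21% + 68% = 89%.
By parent–child attribution (R2), Nadia Olsen is treated as also owning Arjun Olsen's interest in Slate Services GmbH, giving 43% + 57% = 100%.
By parent–child attribution (R2), Nadia Olsen is treated as owning Arjun Olsen's 7% interest in Granite Shipping BV.
Chain via Clearview Textiles S.p.A. → Bluewater Logistics SA (R3): 89% × 13% × 27% = 3.1239% of Granite Shipping BV.
Chain via Slate Services GmbH → Halcyon Realty LP (R3): 100% × 89% × 43% = 38.27% of Granite Shipping BV.
Direct interest in Granite Shipping BV: 7%.
Aggregating (R1): 3.1239% + 38.27% + 7% = 48.3939%.
48.3939% does not exceed the 80% threshold, so Nadia is not a related party to Granite Shipping BV.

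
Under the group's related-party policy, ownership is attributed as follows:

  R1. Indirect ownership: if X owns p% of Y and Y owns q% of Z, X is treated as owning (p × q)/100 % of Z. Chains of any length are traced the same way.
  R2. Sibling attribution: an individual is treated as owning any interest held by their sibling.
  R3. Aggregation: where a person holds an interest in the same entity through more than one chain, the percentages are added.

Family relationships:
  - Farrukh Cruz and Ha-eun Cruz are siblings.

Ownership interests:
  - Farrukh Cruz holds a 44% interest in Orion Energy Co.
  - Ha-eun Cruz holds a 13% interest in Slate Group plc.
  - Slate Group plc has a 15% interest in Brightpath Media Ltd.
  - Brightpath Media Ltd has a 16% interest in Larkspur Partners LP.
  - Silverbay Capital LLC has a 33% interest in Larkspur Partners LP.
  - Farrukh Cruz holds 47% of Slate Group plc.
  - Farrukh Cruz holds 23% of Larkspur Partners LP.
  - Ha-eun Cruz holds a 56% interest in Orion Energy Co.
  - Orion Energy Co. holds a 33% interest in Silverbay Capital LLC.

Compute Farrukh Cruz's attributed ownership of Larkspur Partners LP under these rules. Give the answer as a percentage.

By sibling attribution (R2), Farrukh Cruz is treated as also owning Ha-eun Cruz's interest in Orion Energy Co, giving 44% + 56% = 100%.
By sibling attribution (R2), Farrukh Cruz is treated as also owning Ha-eun Cruz's interest in Slate Group plc, giving 47% + 13% = 60%.
Chain via Orion Energy Co. → Silverbay Capital LLC (R1): 100% × 33% × 33% = 10.89% of Larkspur Partners LP.
Chain via Slate Group plc → Brightpath Media Ltd (R1): 60% × 15% × 16% = 1.44% of Larkspur Partners LP.
Direct interest in Larkspur Partners LP: 23%.
Aggregating (R3): 10.89% + 1.44% + 23% = 35.33%.

35.33%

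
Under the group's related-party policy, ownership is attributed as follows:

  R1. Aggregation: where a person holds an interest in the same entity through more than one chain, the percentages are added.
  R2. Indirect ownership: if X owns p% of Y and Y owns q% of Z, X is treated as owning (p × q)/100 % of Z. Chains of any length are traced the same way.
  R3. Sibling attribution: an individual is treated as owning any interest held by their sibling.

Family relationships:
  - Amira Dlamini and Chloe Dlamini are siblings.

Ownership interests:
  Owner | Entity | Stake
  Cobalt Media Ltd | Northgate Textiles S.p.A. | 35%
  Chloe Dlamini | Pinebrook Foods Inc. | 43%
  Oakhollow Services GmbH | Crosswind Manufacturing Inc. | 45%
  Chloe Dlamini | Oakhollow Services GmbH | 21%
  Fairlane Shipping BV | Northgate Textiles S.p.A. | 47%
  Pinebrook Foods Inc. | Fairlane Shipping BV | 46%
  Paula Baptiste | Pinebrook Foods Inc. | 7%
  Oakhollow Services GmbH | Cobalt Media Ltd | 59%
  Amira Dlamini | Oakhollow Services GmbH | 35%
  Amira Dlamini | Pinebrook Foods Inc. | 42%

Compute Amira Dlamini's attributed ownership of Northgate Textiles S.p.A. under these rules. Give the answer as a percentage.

29.941%

By sibling attribution (R3), Amira Dlamini is treated as also owning Chloe Dlamini's interest in Oakhollow Services GmbH, giving 35% + 21% = 56%.
By sibling attribution (R3), Amira Dlamini is treated as also owning Chloe Dlamini's interest in Pinebrook Foods Inc, giving 42% + 43% = 85%.
Chain via Oakhollow Services GmbH → Cobalt Media Ltd (R2): 56% × 59% × 35% = 11.564% of Northgate Textiles S.p.A.
Chain via Pinebrook Foods Inc. → Fairlane Shipping BV (R2): 85% × 46% × 47% = 18.377% of Northgate Textiles S.p.A.
Aggregating (R1): 11.564% + 18.377% = 29.941%.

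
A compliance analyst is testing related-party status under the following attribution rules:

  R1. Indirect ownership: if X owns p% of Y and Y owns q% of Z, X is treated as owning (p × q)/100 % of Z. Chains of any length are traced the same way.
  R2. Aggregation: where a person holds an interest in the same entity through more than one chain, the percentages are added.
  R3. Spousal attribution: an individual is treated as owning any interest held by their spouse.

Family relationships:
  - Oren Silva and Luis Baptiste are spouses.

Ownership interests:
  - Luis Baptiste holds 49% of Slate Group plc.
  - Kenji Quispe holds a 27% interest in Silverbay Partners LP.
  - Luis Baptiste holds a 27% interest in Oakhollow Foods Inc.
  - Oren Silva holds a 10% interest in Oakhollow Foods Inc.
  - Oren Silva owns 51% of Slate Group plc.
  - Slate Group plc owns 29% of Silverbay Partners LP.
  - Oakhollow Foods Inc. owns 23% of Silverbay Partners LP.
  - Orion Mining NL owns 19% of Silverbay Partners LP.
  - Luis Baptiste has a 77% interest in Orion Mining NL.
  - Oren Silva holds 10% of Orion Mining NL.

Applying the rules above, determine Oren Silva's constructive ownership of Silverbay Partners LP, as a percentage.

By spousal attribution (R3), Oren Silva is treated as also owning Luis Baptiste's interest in Slate Group plc, giving 51% + 49% = 100%.
By spousal attribution (R3), Oren Silva is treated as also owning Luis Baptiste's interest in Orion Mining NL, giving 10% + 77% = 87%.
By spousal attribution (R3), Oren Silva is treated as also owning Luis Baptiste's interest in Oakhollow Foods Inc, giving 10% + 27% = 37%.
Chain via Slate Group plc (R1): 100% × 29% = 29% of Silverbay Partners LP.
Chain via Orion Mining NL (R1): 87% × 19% = 16.53% of Silverbay Partners LP.
Chain via Oakhollow Foods Inc. (R1): 37% × 23% = 8.51% of Silverbay Partners LP.
Aggregating (R2): 29% + 16.53% + 8.51% = 54.04%.

54.04%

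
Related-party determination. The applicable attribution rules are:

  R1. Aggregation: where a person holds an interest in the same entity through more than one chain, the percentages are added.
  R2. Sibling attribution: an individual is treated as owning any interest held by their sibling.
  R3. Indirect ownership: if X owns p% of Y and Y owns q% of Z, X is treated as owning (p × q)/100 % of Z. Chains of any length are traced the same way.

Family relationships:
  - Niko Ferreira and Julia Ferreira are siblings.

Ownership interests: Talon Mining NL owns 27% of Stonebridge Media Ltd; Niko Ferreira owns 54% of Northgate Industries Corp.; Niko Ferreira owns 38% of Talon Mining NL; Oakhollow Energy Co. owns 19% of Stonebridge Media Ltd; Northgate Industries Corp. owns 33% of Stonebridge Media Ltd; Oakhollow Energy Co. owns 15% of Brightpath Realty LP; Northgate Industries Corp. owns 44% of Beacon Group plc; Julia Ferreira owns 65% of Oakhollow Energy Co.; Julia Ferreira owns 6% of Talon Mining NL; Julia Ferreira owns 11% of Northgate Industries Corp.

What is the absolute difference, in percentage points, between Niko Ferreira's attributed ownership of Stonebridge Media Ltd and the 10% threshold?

35.68

By sibling attribution (R2), Niko Ferreira is treated as also owning Julia Ferreira's interest in Northgate Industries Corp, giving 54% + 11% = 65%.
By sibling attribution (R2), Niko Ferreira is treated as also owning Julia Ferreira's interest in Talon Mining NL, giving 38% + 6% = 44%.
By sibling attribution (R2), Niko Ferreira is treated as owning Julia Ferreira's 65% interest in Oakhollow Energy Co.
Chain via Northgate Industries Corp. (R3): 65% × 33% = 21.45% of Stonebridge Media Ltd.
Chain via Talon Mining NL (R3): 44% × 27% = 11.88% of Stonebridge Media Ltd.
Chain via Oakhollow Energy Co. (R3): 65% × 19% = 12.35% of Stonebridge Media Ltd.
Aggregating (R1): 21.45% + 11.88% + 12.35% = 45.68%.
45.68% exceeds the 10% threshold by 35.68 percentage points.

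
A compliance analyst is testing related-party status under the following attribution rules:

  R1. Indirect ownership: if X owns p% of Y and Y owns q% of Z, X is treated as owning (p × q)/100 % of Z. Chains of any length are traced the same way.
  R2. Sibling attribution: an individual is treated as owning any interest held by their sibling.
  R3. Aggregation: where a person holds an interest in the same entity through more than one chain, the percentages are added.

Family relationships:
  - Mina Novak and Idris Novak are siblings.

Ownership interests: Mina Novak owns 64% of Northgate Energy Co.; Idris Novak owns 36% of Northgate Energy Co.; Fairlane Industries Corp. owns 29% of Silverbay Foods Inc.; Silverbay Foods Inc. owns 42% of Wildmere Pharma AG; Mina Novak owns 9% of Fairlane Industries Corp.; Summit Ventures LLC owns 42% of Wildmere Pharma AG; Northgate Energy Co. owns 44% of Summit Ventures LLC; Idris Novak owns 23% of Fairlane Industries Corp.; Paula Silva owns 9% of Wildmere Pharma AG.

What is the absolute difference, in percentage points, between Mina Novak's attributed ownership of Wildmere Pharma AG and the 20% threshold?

By sibling attribution (R2), Mina Novak is treated as also owning Idris Novak's interest in Fairlane Industries Corp, giving 9% + 23% = 32%.
By sibling attribution (R2), Mina Novak is treated as also owning Idris Novak's interest in Northgate Energy Co, giving 64% + 36% = 100%.
Chain via Fairlane Industries Corp. → Silverbay Foods Inc. (R1): 32% × 29% × 42% = 3.8976% of Wildmere Pharma AG.
Chain via Northgate Energy Co. → Summit Ventures LLC (R1): 100% × 44% × 42% = 18.48% of Wildmere Pharma AG.
Aggregating (R3): 3.8976% + 18.48% = 22.3776%.
22.3776% exceeds the 20% threshold by 2.3776 percentage points.

2.3776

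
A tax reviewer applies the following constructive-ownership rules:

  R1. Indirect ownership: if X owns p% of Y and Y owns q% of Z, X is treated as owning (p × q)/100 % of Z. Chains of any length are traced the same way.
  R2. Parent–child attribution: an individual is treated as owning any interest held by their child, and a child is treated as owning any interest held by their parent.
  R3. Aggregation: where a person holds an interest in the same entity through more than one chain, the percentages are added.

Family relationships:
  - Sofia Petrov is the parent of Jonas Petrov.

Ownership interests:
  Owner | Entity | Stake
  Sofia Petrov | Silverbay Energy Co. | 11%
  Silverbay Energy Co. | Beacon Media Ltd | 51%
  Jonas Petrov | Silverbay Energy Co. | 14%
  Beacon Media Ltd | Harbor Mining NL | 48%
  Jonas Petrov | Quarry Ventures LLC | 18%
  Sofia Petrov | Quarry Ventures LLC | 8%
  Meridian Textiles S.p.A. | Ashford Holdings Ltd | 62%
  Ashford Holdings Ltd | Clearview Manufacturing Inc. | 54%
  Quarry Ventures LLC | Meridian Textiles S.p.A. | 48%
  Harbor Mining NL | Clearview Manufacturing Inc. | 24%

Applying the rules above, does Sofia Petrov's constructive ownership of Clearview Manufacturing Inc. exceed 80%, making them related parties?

No

By parent–child attribution (R2), Sofia Petrov is treated as also owning Jonas Petrov's interest in Silverbay Energy Co, giving 11% + 14% = 25%.
By parent–child attribution (R2), Sofia Petrov is treated as also owning Jonas Petrov's interest in Quarry Ventures LLC, giving 8% + 18% = 26%.
Chain via Silverbay Energy Co. → Beacon Media Ltd → Harbor Mining NL (R1): 25% × 51% × 48% × 24% = 1.4688% of Clearview Manufacturing Inc.
Chain via Quarry Ventures LLC → Meridian Textiles S.p.A. → Ashford Holdings Ltd (R1): 26% × 48% × 62% × 54% = 4.178304% of Clearview Manufacturing Inc.
Aggregating (R3): 1.4688% + 4.178304% = 5.647104%.
5.647104% does not exceed the 80% threshold, so Sofia is not a related party to Clearview Manufacturing Inc.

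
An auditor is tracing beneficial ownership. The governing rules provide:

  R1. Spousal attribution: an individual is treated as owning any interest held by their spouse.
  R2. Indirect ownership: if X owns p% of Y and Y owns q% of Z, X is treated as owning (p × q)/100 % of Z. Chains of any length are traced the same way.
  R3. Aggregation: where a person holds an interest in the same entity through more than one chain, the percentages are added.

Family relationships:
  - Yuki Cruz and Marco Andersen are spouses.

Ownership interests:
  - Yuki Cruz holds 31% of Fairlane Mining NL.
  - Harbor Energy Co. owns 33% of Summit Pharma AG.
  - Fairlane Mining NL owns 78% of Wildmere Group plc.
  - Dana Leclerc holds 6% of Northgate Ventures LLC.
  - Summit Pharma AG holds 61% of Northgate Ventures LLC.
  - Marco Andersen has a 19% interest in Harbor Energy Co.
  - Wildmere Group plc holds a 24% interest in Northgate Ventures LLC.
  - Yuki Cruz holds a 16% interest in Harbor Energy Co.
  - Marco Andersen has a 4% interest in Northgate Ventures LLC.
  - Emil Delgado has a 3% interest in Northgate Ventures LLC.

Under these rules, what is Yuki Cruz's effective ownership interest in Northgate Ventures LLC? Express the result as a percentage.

By spousal attribution (R1), Yuki Cruz is treated as also owning Marco Andersen's interest in Harbor Energy Co, giving 16% + 19% = 35%.
By spousal attribution (R1), Yuki Cruz is treated as owning Marco Andersen's 4% interest in Northgate Ventures LLC.
Chain via Harbor Energy Co. → Summit Pharma AG (R2): 35% × 33% × 61% = 7.0455% of Northgate Ventures LLC.
Chain via Fairlane Mining NL → Wildmere Group plc (R2): 31% × 78% × 24% = 5.8032% of Northgate Ventures LLC.
Direct interest in Northgate Ventures LLC: 4%.
Aggregating (R3): 7.0455% + 5.8032% + 4% = 16.8487%.

16.8487%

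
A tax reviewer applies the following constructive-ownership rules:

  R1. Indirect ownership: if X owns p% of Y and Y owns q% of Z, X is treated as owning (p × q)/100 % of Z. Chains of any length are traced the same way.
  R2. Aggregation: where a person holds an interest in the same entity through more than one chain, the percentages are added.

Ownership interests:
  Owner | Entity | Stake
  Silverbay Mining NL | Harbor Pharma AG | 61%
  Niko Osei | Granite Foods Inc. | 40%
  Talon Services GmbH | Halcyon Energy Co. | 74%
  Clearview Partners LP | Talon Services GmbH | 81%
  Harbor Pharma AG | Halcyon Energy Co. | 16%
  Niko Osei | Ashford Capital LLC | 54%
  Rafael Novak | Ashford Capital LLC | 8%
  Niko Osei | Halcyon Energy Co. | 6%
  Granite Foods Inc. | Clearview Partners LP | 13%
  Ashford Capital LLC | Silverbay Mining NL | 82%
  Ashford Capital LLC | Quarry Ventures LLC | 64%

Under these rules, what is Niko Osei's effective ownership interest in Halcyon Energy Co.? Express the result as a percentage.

Chain via Ashford Capital LLC → Silverbay Mining NL → Harbor Pharma AG (R1): 54% × 82% × 61% × 16% = 4.321728% of Halcyon Energy Co.
Chain via Granite Foods Inc. → Clearview Partners LP → Talon Services GmbH (R1): 40% × 13% × 81% × 74% = 3.11688% of Halcyon Energy Co.
Direct interest in Halcyon Energy Co: 6%.
Aggregating (R2): 4.321728% + 3.11688% + 6% = 13.438608%.

13.438608%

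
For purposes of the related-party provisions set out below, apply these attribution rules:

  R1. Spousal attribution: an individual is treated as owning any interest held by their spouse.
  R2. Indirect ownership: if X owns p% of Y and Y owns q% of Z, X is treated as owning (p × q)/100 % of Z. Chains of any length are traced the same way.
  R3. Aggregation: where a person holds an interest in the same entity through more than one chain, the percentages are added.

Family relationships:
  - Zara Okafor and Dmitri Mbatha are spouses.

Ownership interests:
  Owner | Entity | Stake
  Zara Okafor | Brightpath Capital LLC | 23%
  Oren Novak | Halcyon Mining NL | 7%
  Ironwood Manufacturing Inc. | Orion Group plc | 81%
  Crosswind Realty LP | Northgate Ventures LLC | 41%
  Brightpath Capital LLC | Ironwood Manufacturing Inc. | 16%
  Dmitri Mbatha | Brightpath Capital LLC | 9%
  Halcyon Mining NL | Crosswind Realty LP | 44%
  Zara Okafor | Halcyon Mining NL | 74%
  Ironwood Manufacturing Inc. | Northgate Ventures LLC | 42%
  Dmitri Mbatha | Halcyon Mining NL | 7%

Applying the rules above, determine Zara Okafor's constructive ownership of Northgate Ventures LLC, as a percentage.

By spousal attribution (R1), Zara Okafor is treated as also owning Dmitri Mbatha's interest in Halcyon Mining NL, giving 74% + 7% = 81%.
By spousal attribution (R1), Zara Okafor is treated as also owning Dmitri Mbatha's interest in Brightpath Capital LLC, giving 23% + 9% = 32%.
Chain via Halcyon Mining NL → Crosswind Realty LP (R2): 81% × 44% × 41% = 14.6124% of Northgate Ventures LLC.
Chain via Brightpath Capital LLC → Ironwood Manufacturing Inc. (R2): 32% × 16% × 42% = 2.1504% of Northgate Ventures LLC.
Aggregating (R3): 14.6124% + 2.1504% = 16.7628%.

16.7628%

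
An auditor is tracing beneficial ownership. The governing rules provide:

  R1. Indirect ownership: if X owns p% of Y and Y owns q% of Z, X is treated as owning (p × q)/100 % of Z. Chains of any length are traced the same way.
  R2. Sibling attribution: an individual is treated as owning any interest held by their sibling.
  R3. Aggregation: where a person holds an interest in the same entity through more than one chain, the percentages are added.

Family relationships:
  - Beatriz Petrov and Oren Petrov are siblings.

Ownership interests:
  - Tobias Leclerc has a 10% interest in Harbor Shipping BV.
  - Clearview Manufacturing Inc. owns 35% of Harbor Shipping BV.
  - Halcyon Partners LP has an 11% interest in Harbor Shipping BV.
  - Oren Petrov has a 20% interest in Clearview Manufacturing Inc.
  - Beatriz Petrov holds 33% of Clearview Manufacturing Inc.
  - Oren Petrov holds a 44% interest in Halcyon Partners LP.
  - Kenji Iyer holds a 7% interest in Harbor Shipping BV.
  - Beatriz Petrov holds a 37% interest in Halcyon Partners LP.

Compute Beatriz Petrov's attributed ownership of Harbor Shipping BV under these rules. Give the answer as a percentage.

By sibling attribution (R2), Beatriz Petrov is treated as also owning Oren Petrov's interest in Clearview Manufacturing Inc, giving 33% + 20% = 53%.
By sibling attribution (R2), Beatriz Petrov is treated as also owning Oren Petrov's interest in Halcyon Partners LP, giving 37% + 44% = 81%.
Chain via Clearview Manufacturing Inc. (R1): 53% × 35% = 18.55% of Harbor Shipping BV.
Chain via Halcyon Partners LP (R1): 81% × 11% = 8.91% of Harbor Shipping BV.
Aggregating (R3): 18.55% + 8.91% = 27.46%.

27.46%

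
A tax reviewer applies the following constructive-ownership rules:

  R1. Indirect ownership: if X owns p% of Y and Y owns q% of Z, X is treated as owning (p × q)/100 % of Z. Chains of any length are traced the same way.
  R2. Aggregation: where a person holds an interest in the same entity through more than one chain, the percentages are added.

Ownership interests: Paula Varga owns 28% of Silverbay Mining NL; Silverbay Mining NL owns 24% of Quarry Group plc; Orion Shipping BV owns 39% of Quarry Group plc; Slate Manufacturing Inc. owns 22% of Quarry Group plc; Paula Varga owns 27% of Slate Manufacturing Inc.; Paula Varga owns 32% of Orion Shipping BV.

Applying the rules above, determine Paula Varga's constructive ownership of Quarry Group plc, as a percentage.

Chain via Orion Shipping BV (R1): 32% × 39% = 12.48% of Quarry Group plc.
Chain via Silverbay Mining NL (R1): 28% × 24% = 6.72% of Quarry Group plc.
Chain via Slate Manufacturing Inc. (R1): 27% × 22% = 5.94% of Quarry Group plc.
Aggregating (R2): 12.48% + 6.72% + 5.94% = 25.14%.

25.14%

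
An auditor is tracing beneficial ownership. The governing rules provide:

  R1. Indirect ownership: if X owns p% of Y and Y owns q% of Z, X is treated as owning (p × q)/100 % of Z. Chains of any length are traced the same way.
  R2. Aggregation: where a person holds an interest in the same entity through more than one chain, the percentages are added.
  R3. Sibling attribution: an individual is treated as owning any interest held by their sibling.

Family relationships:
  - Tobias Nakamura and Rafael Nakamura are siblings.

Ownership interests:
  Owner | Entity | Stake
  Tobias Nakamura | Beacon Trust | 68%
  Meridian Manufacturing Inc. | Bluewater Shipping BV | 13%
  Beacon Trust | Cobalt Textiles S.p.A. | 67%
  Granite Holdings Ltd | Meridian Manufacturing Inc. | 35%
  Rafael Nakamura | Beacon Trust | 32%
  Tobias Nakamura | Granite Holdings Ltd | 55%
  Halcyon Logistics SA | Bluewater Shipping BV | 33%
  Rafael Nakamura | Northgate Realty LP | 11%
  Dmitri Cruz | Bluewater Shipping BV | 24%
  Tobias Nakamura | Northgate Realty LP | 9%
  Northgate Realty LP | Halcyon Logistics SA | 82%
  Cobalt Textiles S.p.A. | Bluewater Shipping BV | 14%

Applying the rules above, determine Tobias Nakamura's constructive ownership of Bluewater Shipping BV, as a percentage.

17.2945%

By sibling attribution (R3), Tobias Nakamura is treated as also owning Rafael Nakamura's interest in Beacon Trust, giving 68% + 32% = 100%.
By sibling attribution (R3), Tobias Nakamura is treated as also owning Rafael Nakamura's interest in Northgate Realty LP, giving 9% + 11% = 20%.
Chain via Beacon Trust → Cobalt Textiles S.p.A. (R1): 100% × 67% × 14% = 9.38% of Bluewater Shipping BV.
Chain via Granite Holdings Ltd → Meridian Manufacturing Inc. (R1): 55% × 35% × 13% = 2.5025% of Bluewater Shipping BV.
Chain via Northgate Realty LP → Halcyon Logistics SA (R1): 20% × 82% × 33% = 5.412% of Bluewater Shipping BV.
Aggregating (R2): 9.38% + 2.5025% + 5.412% = 17.2945%.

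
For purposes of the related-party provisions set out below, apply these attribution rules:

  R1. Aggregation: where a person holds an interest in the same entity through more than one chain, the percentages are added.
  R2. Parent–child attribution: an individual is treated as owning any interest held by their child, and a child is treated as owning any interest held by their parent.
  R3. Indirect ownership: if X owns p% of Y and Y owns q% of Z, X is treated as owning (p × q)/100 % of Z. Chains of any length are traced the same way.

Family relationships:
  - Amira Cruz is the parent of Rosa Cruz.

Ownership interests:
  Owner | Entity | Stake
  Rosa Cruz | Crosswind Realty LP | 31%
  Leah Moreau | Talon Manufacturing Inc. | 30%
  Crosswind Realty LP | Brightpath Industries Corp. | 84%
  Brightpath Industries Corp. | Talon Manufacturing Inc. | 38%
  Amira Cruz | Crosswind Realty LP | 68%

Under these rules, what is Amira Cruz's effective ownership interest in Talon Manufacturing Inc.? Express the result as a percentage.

By parent–child attribution (R2), Amira Cruz is treated as also owning Rosa Cruz's interest in Crosswind Realty LP, giving 68% + 31% = 99%.
Chain via Crosswind Realty LP → Brightpath Industries Corp. (R3): 99% × 84% × 38% = 31.6008% of Talon Manufacturing Inc.

31.6008%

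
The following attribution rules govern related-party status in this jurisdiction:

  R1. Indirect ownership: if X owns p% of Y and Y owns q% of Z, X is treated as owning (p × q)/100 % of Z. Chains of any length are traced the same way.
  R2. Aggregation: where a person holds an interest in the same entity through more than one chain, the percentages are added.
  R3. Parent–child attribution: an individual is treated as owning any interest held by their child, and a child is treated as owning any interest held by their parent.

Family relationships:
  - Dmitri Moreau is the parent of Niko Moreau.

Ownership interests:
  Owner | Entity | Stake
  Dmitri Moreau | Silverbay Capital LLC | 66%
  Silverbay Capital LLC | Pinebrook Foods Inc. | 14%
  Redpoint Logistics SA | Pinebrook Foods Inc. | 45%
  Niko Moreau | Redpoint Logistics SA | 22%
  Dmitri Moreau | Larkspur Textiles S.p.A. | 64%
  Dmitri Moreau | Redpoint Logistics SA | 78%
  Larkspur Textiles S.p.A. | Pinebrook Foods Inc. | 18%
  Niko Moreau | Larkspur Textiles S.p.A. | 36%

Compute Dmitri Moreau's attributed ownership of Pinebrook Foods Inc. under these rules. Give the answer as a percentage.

By parent–child attribution (R3), Dmitri Moreau is treated as also owning Niko Moreau's interest in Redpoint Logistics SA, giving 78% + 22% = 100%.
By parent–child attribution (R3), Dmitri Moreau is treated as also owning Niko Moreau's interest in Larkspur Textiles S.p.A, giving 64% + 36% = 100%.
Chain via Silverbay Capital LLC (R1): 66% × 14% = 9.24% of Pinebrook Foods Inc.
Chain via Redpoint Logistics SA (R1): 100% × 45% = 45% of Pinebrook Foods Inc.
Chain via Larkspur Textiles S.p.A. (R1): 100% × 18% = 18% of Pinebrook Foods Inc.
Aggregating (R2): 9.24% + 45% + 18% = 72.24%.

72.24%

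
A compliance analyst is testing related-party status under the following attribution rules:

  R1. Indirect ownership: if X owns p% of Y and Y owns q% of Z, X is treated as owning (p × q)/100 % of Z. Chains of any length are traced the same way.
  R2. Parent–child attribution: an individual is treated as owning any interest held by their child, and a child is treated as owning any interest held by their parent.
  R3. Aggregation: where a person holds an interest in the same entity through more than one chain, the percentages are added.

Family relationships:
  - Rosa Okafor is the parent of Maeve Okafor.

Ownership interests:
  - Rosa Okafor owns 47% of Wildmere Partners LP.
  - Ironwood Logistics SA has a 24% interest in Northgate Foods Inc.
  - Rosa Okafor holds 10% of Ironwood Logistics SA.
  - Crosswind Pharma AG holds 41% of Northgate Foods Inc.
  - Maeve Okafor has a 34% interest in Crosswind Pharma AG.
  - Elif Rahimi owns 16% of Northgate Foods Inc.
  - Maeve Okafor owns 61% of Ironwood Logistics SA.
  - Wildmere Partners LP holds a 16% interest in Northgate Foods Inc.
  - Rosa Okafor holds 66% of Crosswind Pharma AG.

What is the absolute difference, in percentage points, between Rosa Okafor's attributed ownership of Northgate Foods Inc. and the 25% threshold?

By parent–child attribution (R2), Rosa Okafor is treated as also owning Maeve Okafor's interest in Ironwood Logistics SA, giving 10% + 61% = 71%.
By parent–child attribution (R2), Rosa Okafor is treated as also owning Maeve Okafor's interest in Crosswind Pharma AG, giving 66% + 34% = 100%.
Chain via Ironwood Logistics SA (R1): 71% × 24% = 17.04% of Northgate Foods Inc.
Chain via Wildmere Partners LP (R1): 47% × 16% = 7.52% of Northgate Foods Inc.
Chain via Crosswind Pharma AG (R1): 100% × 41% = 41% of Northgate Foods Inc.
Aggregating (R3): 17.04% + 7.52% + 41% = 65.56%.
65.56% exceeds the 25% threshold by 40.56 percentage points.

40.56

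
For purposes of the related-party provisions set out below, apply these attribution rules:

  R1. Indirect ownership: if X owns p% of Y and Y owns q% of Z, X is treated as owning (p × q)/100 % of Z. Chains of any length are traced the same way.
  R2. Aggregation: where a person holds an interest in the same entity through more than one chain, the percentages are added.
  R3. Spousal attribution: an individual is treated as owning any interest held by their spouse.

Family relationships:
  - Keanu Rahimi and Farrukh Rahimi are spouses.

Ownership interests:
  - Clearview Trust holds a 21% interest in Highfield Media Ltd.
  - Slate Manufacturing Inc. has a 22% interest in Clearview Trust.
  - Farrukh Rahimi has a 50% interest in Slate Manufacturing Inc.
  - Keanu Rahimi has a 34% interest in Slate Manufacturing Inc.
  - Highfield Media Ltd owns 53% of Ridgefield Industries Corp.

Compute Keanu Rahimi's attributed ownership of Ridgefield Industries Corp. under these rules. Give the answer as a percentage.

By spousal attribution (R3), Keanu Rahimi is treated as also owning Farrukh Rahimi's interest in Slate Manufacturing Inc, giving 34% + 50% = 84%.
Chain via Slate Manufacturing Inc. → Clearview Trust → Highfield Media Ltd (R1): 84% × 22% × 21% × 53% = 2.056824% of Ridgefield Industries Corp.

2.056824%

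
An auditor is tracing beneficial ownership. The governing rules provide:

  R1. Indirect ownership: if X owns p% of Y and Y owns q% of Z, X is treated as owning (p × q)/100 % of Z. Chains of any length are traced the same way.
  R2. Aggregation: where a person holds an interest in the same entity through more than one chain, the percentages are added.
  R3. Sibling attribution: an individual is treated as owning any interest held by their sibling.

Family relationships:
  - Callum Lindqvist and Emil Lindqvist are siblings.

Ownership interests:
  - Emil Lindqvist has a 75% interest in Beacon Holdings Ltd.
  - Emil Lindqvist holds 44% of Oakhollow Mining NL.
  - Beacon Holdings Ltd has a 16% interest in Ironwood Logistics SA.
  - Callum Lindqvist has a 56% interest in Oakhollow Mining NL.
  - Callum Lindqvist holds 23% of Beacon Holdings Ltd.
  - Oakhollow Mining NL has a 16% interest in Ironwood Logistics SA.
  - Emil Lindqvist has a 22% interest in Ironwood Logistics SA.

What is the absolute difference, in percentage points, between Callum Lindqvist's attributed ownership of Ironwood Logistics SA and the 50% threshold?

By sibling attribution (R3), Callum Lindqvist is treated as also owning Emil Lindqvist's interest in Oakhollow Mining NL, giving 56% + 44% = 100%.
By sibling attribution (R3), Callum Lindqvist is treated as also owning Emil Lindqvist's interest in Beacon Holdings Ltd, giving 23% + 75% = 98%.
By sibling attribution (R3), Callum Lindqvist is treated as owning Emil Lindqvist's 22% interest in Ironwood Logistics SA.
Chain via Oakhollow Mining NL (R1): 100% × 16% = 16% of Ironwood Logistics SA.
Chain via Beacon Holdings Ltd (R1): 98% × 16% = 15.68% of Ironwood Logistics SA.
Direct interest in Ironwood Logistics SA: 22%.
Aggregating (R2): 16% + 15.68% + 22% = 53.68%.
53.68% exceeds the 50% threshold by 3.68 percentage points.

3.68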